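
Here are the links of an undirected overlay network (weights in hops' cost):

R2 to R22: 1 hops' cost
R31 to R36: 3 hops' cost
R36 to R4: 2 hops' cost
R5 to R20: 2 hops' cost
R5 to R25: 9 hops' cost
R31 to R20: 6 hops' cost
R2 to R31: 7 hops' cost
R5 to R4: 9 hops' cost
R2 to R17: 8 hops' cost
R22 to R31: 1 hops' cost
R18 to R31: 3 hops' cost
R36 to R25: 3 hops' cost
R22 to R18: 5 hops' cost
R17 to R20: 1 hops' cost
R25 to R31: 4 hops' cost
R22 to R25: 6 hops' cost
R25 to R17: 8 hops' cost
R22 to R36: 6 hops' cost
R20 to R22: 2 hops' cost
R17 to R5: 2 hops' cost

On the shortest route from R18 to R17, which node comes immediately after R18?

R31

Candidate routes:
R18 - R31 - R22 - R20 - R5 - R17: 3+1+2+2+2 = 10
R18 - R31 - R22 - R20 - R17: 3+1+2+1 = 7
R18 - R22 - R20 - R17: 5+2+1 = 8
R18 - R31 - R20 - R17: 3+6+1 = 10
Cheapest is R18 - R31 - R22 - R20 - R17 at 7 hops' cost.
So from R18 the first move is to R31.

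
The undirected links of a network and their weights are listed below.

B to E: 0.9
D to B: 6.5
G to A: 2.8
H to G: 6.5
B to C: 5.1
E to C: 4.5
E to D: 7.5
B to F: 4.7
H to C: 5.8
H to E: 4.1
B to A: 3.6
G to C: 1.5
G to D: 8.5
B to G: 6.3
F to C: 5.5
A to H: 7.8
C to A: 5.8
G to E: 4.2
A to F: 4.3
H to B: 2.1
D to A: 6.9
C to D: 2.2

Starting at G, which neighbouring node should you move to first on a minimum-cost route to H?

Candidate routes:
G–E–B–H: 4.2+0.9+2.1 = 7.2
G–H: 6.5 = 6.5
Cheapest is G–H at 6.5.
So from G the first move is to H.

H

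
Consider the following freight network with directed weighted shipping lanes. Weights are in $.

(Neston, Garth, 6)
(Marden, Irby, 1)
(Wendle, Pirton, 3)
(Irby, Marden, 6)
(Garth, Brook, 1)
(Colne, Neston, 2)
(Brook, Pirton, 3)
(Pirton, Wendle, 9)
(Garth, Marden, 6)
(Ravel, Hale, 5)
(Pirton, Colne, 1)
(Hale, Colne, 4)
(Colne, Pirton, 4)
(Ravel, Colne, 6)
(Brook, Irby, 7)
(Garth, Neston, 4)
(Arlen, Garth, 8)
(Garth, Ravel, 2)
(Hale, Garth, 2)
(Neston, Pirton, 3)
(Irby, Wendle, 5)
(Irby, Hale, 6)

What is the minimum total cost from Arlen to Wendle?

Compare a few routes:
Arlen → Garth → Marden → Irby → Wendle: 8+6+1+5 = 20
Arlen → Garth → Brook → Irby → Wendle: 8+1+7+5 = 21
The minimum is $20 via Arlen → Garth → Marden → Irby → Wendle.

$20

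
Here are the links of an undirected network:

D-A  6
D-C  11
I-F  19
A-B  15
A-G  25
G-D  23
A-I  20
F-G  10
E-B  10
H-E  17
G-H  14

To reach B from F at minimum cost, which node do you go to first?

Candidate routes:
F–G–H–E–B: 10+14+17+10 = 51
F–G–A–B: 10+25+15 = 50
F–G–D–A–B: 10+23+6+15 = 54
Cheapest is F–G–A–B at 50.
So from F the first move is to G.

G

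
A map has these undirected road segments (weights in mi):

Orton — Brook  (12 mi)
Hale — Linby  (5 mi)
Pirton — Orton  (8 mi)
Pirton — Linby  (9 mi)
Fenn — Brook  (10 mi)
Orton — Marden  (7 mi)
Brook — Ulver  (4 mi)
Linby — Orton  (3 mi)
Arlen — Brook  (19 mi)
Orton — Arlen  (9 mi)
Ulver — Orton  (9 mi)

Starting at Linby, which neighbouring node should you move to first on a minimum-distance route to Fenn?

Candidate routes:
Linby → Orton → Brook → Fenn: 3+12+10 = 25
Linby → Orton → Ulver → Brook → Fenn: 3+9+4+10 = 26
Cheapest is Linby → Orton → Brook → Fenn at 25 mi.
So from Linby the first move is to Orton.

Orton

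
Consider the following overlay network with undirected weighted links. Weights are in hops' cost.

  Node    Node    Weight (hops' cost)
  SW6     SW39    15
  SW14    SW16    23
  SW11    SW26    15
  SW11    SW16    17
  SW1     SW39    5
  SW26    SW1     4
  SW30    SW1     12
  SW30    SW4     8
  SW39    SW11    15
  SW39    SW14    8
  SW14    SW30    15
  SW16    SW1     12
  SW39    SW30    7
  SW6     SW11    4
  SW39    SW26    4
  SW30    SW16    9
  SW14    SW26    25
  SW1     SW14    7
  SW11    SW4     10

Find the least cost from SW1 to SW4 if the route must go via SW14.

Best SW1 to SW14: SW1 → SW14 costing 7
Best SW14 to SW4: SW14 → SW30 → SW4 costing 23
Total via SW14: 7 + 23 = 30 hops' cost.

30 hops' cost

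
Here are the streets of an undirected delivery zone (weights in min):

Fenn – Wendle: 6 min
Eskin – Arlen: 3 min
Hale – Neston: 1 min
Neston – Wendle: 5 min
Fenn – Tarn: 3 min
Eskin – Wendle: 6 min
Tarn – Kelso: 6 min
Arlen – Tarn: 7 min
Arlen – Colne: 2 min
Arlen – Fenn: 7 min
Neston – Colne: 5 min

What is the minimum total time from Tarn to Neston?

14 min

Shortest distances from Tarn:
Tarn: 0
Fenn: 3  (via Tarn)
Kelso: 6  (via Tarn)
Arlen: 7  (via Tarn)
Wendle: 9  (via Fenn)
Colne: 9  (via Arlen)
Eskin: 10  (via Arlen)
Neston: 14  (via Wendle)
Shortest route: Tarn → Fenn → Wendle → Neston = 14 min.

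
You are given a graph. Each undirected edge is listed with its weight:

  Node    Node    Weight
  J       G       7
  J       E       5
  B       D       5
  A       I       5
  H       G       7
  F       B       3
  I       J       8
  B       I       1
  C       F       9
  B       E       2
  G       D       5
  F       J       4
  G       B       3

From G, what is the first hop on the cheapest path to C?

B

Compare a few routes:
G → B → F → C: 3+3+9 = 15
G → J → F → C: 7+4+9 = 20
Cheapest is G → B → F → C at 15.
So from G the first move is to B.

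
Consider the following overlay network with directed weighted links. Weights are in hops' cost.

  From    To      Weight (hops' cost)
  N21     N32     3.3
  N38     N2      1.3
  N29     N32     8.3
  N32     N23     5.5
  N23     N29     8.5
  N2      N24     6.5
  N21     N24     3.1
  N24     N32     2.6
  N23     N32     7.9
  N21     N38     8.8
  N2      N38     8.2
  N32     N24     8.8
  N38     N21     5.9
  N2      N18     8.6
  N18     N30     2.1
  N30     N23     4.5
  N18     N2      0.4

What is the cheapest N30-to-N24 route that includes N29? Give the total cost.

Best N30 to N29: N30 → N23 → N29 costing 13
Best N29 to N24: N29 → N32 → N24 costing 17.1
Total via N29: 13 + 17.1 = 30.1 hops' cost.

30.1 hops' cost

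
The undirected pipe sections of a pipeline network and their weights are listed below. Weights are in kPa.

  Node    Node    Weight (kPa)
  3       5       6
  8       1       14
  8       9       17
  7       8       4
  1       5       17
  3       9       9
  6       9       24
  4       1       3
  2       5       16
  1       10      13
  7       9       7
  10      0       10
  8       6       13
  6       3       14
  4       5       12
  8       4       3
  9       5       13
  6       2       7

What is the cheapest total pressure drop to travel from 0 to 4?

Shortest distances from 0:
0: 0
10: 10  (via 0)
1: 23  (via 10)
4: 26  (via 1)
Shortest route: 0–10–1–4 = 26 kPa.

26 kPa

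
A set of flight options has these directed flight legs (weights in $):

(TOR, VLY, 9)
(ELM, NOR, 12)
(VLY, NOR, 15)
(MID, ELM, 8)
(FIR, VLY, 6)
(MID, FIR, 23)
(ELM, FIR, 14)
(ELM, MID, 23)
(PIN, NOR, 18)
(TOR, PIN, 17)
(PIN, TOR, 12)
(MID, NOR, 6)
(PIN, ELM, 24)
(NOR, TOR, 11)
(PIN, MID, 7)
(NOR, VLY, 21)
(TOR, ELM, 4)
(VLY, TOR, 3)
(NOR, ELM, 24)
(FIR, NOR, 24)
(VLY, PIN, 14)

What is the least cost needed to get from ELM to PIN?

$34

Compare a few routes:
ELM–FIR–VLY–TOR–PIN: 14+6+3+17 = 40
ELM–FIR–VLY–PIN: 14+6+14 = 34
The minimum is $34 via ELM–FIR–VLY–PIN.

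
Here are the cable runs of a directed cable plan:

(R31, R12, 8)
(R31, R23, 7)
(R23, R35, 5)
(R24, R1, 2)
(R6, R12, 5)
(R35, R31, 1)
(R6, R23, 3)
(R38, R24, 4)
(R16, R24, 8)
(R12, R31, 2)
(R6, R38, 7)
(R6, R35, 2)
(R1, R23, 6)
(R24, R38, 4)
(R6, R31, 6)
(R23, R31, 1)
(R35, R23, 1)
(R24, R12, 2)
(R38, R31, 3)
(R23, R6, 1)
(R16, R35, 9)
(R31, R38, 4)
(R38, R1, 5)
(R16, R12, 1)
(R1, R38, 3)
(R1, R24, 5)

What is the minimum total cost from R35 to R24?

Shortest distances from R35:
R35: 0
R31: 1  (via R35)
R23: 1  (via R35)
R6: 2  (via R23)
R38: 5  (via R31)
R12: 7  (via R6)
R24: 9  (via R38)
Shortest route: R35 → R31 → R38 → R24 = 9.

9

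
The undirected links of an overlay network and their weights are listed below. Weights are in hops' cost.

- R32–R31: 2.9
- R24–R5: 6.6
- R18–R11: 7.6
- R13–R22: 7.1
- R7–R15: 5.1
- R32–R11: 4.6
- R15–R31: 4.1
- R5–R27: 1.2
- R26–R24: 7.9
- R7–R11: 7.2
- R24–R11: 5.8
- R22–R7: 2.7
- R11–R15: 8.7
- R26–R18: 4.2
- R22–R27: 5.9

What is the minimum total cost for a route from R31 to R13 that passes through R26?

Shortest R31→R26: R31–R32–R11–R18–R26 = 19.3
Best R26 to R13: R26–R24–R5–R27–R22–R13 costing 28.7
Total via R26: 19.3 + 28.7 = 48 hops' cost.

48 hops' cost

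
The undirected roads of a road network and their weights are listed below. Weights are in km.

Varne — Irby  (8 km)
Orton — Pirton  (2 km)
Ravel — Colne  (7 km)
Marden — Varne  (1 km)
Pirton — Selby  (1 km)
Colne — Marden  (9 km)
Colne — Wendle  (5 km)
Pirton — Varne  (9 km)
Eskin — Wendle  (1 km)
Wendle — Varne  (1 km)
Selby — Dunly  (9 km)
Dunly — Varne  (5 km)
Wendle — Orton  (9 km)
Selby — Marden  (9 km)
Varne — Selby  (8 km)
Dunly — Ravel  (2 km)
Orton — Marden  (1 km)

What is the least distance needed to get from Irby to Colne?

14 km

Enumerating some paths:
Irby–Varne–Dunly–Ravel–Colne: 8+5+2+7 = 22
Irby–Varne–Wendle–Colne: 8+1+5 = 14
Irby–Varne–Marden–Colne: 8+1+9 = 18
Cheapest is Irby–Varne–Wendle–Colne at 14 km.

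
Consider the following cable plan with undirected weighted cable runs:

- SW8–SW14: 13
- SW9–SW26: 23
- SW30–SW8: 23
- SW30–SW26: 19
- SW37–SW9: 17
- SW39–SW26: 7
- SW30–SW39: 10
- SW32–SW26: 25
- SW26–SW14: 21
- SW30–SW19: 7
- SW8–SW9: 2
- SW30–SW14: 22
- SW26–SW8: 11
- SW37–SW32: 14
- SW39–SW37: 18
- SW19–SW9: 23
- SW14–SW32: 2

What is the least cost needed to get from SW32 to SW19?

Shortest distances from SW32:
SW32: 0
SW14: 2  (via SW32)
SW37: 14  (via SW32)
SW8: 15  (via SW14)
SW9: 17  (via SW8)
SW26: 23  (via SW14)
SW30: 24  (via SW14)
SW39: 30  (via SW26)
SW19: 31  (via SW30)
Shortest route: SW32 → SW14 → SW30 → SW19 = 31.

31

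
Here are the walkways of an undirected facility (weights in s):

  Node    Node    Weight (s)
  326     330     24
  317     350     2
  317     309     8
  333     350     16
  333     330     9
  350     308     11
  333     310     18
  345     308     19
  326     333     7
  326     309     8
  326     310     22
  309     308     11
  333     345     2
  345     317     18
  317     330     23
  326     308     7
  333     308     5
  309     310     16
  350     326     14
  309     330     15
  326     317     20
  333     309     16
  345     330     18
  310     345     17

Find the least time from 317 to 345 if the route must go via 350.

Best 317 to 350: 317 → 350 costing 2
Shortest 350→345: 350 → 333 → 345 = 18
Total via 350: 2 + 18 = 20 s.

20 s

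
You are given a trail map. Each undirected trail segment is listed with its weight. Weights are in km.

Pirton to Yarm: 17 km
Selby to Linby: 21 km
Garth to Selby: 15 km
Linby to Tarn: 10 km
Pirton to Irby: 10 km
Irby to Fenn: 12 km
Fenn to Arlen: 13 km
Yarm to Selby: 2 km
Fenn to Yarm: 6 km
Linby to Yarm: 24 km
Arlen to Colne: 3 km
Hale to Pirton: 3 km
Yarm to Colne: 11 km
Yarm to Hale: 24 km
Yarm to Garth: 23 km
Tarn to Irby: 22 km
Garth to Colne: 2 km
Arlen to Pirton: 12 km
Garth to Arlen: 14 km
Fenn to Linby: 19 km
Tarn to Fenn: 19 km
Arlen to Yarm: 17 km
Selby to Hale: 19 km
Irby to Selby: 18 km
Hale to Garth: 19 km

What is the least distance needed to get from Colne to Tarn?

Shortest distances from Colne:
Colne: 0
Garth: 2  (via Colne)
Arlen: 3  (via Colne)
Yarm: 11  (via Colne)
Selby: 13  (via Yarm)
Pirton: 15  (via Arlen)
Fenn: 16  (via Arlen)
Hale: 18  (via Pirton)
Irby: 25  (via Pirton)
Linby: 34  (via Selby)
Tarn: 35  (via Fenn)
Shortest route: Colne–Arlen–Fenn–Tarn = 35 km.

35 km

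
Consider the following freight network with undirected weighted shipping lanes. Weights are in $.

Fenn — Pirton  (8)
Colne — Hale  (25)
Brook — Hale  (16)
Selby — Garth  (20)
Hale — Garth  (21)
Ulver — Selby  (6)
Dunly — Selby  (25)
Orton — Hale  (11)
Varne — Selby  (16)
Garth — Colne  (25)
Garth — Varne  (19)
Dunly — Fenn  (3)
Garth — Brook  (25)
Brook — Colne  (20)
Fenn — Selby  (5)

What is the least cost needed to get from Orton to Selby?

Enumerating some paths:
Orton - Hale - Garth - Varne - Selby: 11+21+19+16 = 67
Orton - Hale - Garth - Selby: 11+21+20 = 52
Cheapest is Orton - Hale - Garth - Selby at $52.

$52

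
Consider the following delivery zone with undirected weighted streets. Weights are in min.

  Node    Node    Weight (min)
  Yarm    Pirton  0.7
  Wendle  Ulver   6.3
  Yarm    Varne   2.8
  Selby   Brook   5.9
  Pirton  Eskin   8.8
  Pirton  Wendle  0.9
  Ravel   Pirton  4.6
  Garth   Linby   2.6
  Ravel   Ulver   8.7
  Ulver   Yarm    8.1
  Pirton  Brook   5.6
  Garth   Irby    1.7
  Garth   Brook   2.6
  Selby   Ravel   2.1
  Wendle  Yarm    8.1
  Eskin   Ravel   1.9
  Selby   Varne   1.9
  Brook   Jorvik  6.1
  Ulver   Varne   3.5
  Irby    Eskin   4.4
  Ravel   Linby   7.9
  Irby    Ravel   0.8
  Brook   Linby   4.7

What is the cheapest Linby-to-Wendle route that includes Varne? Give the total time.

13.5 min

Shortest Linby→Varne: Linby → Garth → Irby → Ravel → Selby → Varne = 9.1
Shortest Varne→Wendle: Varne → Yarm → Pirton → Wendle = 4.4
Total via Varne: 9.1 + 4.4 = 13.5 min.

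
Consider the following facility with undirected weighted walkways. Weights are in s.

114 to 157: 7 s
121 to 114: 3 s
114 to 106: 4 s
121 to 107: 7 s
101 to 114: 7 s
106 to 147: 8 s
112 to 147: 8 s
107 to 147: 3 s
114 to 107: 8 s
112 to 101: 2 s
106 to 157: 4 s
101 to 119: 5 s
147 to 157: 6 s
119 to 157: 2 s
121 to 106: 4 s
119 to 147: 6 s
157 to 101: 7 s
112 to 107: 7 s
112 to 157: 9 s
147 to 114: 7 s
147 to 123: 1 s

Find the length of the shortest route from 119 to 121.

Shortest distances from 119:
119: 0
157: 2  (via 119)
101: 5  (via 119)
147: 6  (via 119)
106: 6  (via 157)
112: 7  (via 101)
123: 7  (via 147)
114: 9  (via 157)
107: 9  (via 147)
121: 10  (via 106)
Shortest route: 119–157–106–121 = 10 s.

10 s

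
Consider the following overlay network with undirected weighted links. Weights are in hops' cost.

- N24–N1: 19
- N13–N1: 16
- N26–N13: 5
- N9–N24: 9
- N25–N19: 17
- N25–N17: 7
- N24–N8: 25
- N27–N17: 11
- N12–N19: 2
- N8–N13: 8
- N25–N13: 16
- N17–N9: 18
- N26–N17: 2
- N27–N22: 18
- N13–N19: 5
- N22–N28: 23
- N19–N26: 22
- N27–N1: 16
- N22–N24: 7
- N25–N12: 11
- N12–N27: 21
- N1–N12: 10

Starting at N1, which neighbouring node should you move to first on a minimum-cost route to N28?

N24

Compare a few routes:
N1 - N24 - N22 - N28: 19+7+23 = 49
N1 - N27 - N22 - N28: 16+18+23 = 57
Cheapest is N1 - N24 - N22 - N28 at 49 hops' cost.
So from N1 the first move is to N24.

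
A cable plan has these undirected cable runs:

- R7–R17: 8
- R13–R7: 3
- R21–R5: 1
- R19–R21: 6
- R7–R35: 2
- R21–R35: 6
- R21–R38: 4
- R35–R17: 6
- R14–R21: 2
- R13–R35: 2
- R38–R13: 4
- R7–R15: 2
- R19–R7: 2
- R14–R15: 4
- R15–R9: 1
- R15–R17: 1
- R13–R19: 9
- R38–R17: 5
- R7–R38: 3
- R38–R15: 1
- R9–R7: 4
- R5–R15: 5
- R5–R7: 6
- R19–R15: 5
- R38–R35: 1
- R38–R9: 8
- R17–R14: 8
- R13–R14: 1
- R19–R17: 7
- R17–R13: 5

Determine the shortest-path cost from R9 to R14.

5

Shortest distances from R9:
R9: 0
R15: 1  (via R9)
R38: 2  (via R15)
R17: 2  (via R15)
R7: 3  (via R15)
R35: 3  (via R38)
R13: 5  (via R35)
R14: 5  (via R15)
Shortest route: R9 → R15 → R14 = 5.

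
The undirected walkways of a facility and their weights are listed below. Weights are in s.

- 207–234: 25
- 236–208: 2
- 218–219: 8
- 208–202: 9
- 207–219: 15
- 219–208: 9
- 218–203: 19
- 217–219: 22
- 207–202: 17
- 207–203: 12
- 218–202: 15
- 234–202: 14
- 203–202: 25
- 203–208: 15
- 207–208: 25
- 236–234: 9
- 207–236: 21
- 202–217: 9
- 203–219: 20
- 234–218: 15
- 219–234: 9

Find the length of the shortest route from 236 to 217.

20 s

Running Dijkstra from 236:
236: 0
208: 2  (via 236)
234: 9  (via 236)
219: 11  (via 208)
202: 11  (via 208)
203: 17  (via 208)
218: 19  (via 219)
217: 20  (via 202)
Shortest route: 236 → 208 → 202 → 217 = 20 s.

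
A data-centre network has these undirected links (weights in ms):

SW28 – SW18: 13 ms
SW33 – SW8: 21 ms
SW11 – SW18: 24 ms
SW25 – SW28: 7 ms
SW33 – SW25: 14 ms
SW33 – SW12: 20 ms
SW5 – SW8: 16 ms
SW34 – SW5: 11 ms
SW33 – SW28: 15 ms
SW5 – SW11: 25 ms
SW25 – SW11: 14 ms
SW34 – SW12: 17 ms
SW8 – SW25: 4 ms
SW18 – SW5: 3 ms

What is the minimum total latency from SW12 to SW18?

Enumerating some paths:
SW12 - SW34 - SW5 - SW18: 17+11+3 = 31
SW12 - SW33 - SW28 - SW18: 20+15+13 = 48
Cheapest is SW12 - SW34 - SW5 - SW18 at 31 ms.

31 ms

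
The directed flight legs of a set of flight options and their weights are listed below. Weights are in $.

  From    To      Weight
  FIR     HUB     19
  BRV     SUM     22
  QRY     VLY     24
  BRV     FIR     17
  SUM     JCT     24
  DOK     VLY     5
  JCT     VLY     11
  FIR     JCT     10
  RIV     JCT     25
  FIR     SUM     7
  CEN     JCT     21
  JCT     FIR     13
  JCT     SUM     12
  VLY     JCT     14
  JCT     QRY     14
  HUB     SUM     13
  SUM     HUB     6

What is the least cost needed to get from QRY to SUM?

$50

Running Dijkstra from QRY:
QRY: 0
VLY: 24  (via QRY)
JCT: 38  (via VLY)
SUM: 50  (via JCT)
Shortest route: QRY–VLY–JCT–SUM = $50.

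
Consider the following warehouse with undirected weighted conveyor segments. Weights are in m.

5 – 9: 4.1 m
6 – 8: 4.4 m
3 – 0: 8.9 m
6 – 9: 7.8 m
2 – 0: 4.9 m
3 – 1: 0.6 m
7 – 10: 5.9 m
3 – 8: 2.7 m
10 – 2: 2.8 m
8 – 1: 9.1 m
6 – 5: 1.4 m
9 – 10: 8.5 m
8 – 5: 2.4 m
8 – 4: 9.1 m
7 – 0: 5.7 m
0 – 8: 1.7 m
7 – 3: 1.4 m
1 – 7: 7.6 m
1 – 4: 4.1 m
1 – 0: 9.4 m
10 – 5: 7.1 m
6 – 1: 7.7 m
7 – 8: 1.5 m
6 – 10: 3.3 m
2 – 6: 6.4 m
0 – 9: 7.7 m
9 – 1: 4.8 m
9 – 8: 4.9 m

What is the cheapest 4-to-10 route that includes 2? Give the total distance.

Shortest 4→2: 4 → 1 → 3 → 8 → 0 → 2 = 14
Best 2 to 10: 2 → 10 costing 2.8
Total via 2: 14 + 2.8 = 16.8 m.

16.8 m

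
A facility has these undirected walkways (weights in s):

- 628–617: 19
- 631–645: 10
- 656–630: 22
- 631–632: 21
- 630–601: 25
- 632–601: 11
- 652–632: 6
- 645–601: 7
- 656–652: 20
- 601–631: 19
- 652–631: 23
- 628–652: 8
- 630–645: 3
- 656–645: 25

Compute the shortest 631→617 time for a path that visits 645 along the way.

61 s

Best 631 to 645: 631 → 645 costing 10
Best 645 to 617: 645 → 601 → 632 → 652 → 628 → 617 costing 51
Total via 645: 10 + 51 = 61 s.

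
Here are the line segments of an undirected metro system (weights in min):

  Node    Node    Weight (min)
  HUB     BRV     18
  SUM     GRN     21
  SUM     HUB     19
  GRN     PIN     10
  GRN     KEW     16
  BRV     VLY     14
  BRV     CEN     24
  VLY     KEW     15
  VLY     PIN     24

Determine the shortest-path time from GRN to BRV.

45 min

Compare a few routes:
GRN–PIN–VLY–BRV: 10+24+14 = 48
GRN–KEW–VLY–BRV: 16+15+14 = 45
The minimum is 45 min via GRN–KEW–VLY–BRV.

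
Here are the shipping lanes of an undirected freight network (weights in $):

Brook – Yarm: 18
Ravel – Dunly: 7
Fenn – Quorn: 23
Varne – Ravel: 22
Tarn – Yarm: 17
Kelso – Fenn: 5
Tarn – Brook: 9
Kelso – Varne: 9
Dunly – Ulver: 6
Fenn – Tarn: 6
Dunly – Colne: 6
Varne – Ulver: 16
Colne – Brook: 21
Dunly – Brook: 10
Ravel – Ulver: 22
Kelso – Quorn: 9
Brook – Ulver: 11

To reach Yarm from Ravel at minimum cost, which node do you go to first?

Enumerating some paths:
Ravel - Dunly - Brook - Tarn - Yarm: 7+10+9+17 = 43
Ravel - Dunly - Brook - Yarm: 7+10+18 = 35
Ravel - Dunly - Ulver - Brook - Yarm: 7+6+11+18 = 42
Cheapest is Ravel - Dunly - Brook - Yarm at $35.
So from Ravel the first move is to Dunly.

Dunly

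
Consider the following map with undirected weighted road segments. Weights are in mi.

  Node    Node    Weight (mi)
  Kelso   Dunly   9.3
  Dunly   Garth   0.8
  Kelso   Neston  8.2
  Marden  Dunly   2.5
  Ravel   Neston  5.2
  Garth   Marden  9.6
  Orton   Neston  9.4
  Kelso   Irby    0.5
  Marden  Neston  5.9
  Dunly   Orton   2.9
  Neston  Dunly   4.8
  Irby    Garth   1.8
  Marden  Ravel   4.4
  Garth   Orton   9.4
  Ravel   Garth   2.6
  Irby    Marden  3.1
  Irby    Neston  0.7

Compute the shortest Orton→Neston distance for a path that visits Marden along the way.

Shortest Orton→Marden: Orton–Dunly–Marden = 5.4
Shortest Marden→Neston: Marden–Irby–Neston = 3.8
Total via Marden: 5.4 + 3.8 = 9.2 mi.

9.2 mi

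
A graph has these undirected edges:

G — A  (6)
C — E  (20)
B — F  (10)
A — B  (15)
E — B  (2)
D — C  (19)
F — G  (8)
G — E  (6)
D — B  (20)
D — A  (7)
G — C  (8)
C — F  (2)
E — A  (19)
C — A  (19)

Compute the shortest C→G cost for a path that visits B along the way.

20

Shortest C→B: C → F → B = 12
Best B to G: B → E → G costing 8
Total via B: 12 + 8 = 20.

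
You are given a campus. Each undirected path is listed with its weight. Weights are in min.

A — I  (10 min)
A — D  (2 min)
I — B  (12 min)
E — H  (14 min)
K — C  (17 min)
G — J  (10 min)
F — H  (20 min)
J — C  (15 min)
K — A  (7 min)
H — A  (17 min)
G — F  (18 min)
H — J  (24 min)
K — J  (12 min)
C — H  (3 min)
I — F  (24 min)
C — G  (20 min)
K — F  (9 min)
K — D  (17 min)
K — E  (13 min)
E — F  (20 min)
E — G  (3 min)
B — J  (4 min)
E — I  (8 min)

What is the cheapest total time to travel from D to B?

Enumerating some paths:
D–A–I–B: 2+10+12 = 24
D–K–J–B: 17+12+4 = 33
D–A–K–J–B: 2+7+12+4 = 25
Cheapest is D–A–I–B at 24 min.

24 min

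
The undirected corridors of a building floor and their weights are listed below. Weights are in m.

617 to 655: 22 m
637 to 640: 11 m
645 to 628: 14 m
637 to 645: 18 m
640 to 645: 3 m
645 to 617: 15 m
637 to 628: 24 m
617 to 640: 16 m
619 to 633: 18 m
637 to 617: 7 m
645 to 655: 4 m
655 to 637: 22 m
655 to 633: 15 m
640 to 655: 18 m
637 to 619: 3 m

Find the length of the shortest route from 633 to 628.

Shortest distances from 633:
633: 0
655: 15  (via 633)
619: 18  (via 633)
645: 19  (via 655)
637: 21  (via 619)
640: 22  (via 645)
617: 28  (via 637)
628: 33  (via 645)
Shortest route: 633–655–645–628 = 33 m.

33 m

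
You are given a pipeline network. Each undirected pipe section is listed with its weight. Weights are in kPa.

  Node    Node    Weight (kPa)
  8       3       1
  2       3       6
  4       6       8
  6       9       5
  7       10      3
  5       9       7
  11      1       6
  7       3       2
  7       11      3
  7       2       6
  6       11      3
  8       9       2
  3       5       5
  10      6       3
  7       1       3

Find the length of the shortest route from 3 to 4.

Running Dijkstra from 3:
3: 0
8: 1  (via 3)
7: 2  (via 3)
9: 3  (via 8)
1: 5  (via 7)
5: 5  (via 3)
10: 5  (via 7)
11: 5  (via 7)
2: 6  (via 3)
6: 8  (via 9)
4: 16  (via 6)
Shortest route: 3–8–9–6–4 = 16 kPa.

16 kPa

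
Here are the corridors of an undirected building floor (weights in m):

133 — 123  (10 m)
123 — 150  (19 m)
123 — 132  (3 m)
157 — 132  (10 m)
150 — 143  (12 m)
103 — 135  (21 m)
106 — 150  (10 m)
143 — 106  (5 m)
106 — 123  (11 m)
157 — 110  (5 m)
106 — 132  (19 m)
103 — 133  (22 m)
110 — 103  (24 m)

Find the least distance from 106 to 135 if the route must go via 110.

Best 106 to 110: 106–123–132–157–110 costing 29
Best 110 to 135: 110–103–135 costing 45
Total via 110: 29 + 45 = 74 m.

74 m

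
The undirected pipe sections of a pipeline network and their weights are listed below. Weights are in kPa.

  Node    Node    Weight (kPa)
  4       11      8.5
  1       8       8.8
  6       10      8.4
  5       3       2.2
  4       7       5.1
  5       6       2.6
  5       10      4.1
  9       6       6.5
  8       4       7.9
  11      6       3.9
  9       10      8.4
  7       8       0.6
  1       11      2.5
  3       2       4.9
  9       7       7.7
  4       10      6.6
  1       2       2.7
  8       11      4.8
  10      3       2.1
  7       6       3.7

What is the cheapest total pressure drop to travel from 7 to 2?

Enumerating some paths:
7–6–11–1–2: 3.7+3.9+2.5+2.7 = 12.8
7–8–11–1–2: 0.6+4.8+2.5+2.7 = 10.6
7–8–1–2: 0.6+8.8+2.7 = 12.1
7–6–5–3–2: 3.7+2.6+2.2+4.9 = 13.4
Cheapest is 7–8–11–1–2 at 10.6 kPa.

10.6 kPa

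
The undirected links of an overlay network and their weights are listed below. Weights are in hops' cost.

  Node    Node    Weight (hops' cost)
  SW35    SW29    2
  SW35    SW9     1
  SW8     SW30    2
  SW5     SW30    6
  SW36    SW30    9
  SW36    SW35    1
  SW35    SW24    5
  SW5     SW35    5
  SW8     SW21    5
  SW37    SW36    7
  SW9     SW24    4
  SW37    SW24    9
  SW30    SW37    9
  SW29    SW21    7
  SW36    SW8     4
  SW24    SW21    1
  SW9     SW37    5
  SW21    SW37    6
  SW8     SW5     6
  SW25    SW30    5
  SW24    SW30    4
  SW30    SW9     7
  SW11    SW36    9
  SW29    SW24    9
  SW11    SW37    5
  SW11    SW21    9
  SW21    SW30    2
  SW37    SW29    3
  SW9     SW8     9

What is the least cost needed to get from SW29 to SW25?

14 hops' cost

Settle nodes by increasing distance from SW29:
SW29: 0
SW35: 2  (via SW29)
SW9: 3  (via SW35)
SW37: 3  (via SW29)
SW36: 3  (via SW35)
SW21: 7  (via SW29)
SW24: 7  (via SW35)
SW5: 7  (via SW35)
SW8: 7  (via SW36)
SW11: 8  (via SW37)
SW30: 9  (via SW21)
SW25: 14  (via SW30)
Shortest route: SW29–SW21–SW30–SW25 = 14 hops' cost.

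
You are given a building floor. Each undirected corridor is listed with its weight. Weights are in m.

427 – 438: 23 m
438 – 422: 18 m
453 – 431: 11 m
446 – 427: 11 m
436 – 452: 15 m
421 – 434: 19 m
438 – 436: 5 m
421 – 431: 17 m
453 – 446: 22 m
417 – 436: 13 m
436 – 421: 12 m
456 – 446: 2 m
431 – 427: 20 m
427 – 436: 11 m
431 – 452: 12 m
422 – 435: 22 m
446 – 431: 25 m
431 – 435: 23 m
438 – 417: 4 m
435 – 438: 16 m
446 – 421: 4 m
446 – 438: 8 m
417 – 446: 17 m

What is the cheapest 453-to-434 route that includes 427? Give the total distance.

Shortest 453→427: 453–431–427 = 31
Shortest 427→434: 427–446–421–434 = 34
Total via 427: 31 + 34 = 65 m.

65 m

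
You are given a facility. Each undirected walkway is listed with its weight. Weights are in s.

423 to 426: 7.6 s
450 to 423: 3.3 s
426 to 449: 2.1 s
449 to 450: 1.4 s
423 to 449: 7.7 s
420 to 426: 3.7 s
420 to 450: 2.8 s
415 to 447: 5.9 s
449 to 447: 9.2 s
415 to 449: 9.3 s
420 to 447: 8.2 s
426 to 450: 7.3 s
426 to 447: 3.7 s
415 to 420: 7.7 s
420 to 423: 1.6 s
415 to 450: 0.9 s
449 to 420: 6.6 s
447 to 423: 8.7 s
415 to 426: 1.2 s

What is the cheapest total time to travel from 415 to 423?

4.2 s

Compare a few routes:
415 - 450 - 423: 0.9+3.3 = 4.2
415 - 450 - 420 - 423: 0.9+2.8+1.6 = 5.3
The minimum is 4.2 s via 415 - 450 - 423.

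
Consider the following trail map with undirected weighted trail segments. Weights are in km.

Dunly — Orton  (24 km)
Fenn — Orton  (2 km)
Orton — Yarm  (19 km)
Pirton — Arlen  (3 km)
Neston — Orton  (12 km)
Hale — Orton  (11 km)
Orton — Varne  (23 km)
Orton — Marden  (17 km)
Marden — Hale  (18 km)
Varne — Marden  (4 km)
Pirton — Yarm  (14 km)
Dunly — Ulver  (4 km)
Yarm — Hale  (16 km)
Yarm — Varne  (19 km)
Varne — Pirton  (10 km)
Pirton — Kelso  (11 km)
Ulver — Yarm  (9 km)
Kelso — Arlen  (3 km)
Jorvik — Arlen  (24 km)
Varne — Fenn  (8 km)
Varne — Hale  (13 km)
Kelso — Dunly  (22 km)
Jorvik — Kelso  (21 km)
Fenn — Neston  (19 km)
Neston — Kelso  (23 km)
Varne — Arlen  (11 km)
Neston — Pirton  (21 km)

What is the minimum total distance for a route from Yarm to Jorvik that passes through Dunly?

Shortest Yarm→Dunly: Yarm → Ulver → Dunly = 13
Shortest Dunly→Jorvik: Dunly → Kelso → Jorvik = 43
Total via Dunly: 13 + 43 = 56 km.

56 km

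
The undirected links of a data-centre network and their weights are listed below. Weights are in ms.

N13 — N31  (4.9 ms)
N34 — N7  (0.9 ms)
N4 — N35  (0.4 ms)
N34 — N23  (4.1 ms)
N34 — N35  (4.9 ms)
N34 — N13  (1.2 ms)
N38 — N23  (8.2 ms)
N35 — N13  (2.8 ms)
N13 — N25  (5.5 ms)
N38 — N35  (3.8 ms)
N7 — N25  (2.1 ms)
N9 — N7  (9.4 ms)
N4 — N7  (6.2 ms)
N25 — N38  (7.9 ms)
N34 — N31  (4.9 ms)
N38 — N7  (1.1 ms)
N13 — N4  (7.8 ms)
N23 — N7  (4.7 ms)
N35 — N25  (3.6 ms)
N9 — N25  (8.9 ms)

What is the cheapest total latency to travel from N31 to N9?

Compare a few routes:
N31–N34–N7–N25–N9: 4.9+0.9+2.1+8.9 = 16.8
N31–N13–N34–N7–N9: 4.9+1.2+0.9+9.4 = 16.4
N31–N34–N7–N9: 4.9+0.9+9.4 = 15.2
N31–N13–N34–N7–N25–N9: 4.9+1.2+0.9+2.1+8.9 = 18
The minimum is 15.2 ms via N31–N34–N7–N9.

15.2 ms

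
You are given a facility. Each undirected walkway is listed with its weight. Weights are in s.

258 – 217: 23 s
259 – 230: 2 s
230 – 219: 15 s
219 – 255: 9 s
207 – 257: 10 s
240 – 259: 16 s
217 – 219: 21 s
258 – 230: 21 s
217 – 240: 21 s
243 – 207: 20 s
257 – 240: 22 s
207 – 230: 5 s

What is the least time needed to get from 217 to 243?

61 s

Candidate routes:
217–240–259–230–207–243: 21+16+2+5+20 = 64
217–219–230–207–243: 21+15+5+20 = 61
Cheapest is 217–219–230–207–243 at 61 s.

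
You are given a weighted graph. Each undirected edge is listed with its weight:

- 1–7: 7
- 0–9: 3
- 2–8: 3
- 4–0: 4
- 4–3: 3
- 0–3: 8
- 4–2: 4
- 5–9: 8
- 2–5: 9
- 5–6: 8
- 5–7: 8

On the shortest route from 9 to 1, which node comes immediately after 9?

Compare a few routes:
9–0–4–2–5–7–1: 3+4+4+9+8+7 = 35
9–5–7–1: 8+8+7 = 23
9–0–3–4–2–5–7–1: 3+8+3+4+9+8+7 = 42
Cheapest is 9–5–7–1 at 23.
So from 9 the first move is to 5.

5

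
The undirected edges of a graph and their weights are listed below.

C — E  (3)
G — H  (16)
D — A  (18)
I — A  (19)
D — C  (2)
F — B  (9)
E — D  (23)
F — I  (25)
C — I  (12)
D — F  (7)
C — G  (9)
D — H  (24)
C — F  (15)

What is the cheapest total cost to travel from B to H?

Shortest distances from B:
B: 0
F: 9  (via B)
D: 16  (via F)
C: 18  (via D)
E: 21  (via C)
G: 27  (via C)
I: 30  (via C)
A: 34  (via D)
H: 40  (via D)
Shortest route: B–F–D–H = 40.

40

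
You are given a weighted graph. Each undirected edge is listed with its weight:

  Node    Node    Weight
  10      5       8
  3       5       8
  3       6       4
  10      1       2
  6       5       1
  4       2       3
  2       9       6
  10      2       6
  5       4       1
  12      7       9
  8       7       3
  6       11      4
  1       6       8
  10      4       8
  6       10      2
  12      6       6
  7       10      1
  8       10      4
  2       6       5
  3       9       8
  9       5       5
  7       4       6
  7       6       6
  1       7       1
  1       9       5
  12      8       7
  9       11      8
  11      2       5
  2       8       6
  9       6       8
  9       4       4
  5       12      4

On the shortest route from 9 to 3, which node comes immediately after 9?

Compare a few routes:
9–3: 8 = 8
9–5–6–3: 5+1+4 = 10
9–4–5–6–3: 4+1+1+4 = 10
The minimum is 8 via 9–3.
So from 9 the first move is to 3.

3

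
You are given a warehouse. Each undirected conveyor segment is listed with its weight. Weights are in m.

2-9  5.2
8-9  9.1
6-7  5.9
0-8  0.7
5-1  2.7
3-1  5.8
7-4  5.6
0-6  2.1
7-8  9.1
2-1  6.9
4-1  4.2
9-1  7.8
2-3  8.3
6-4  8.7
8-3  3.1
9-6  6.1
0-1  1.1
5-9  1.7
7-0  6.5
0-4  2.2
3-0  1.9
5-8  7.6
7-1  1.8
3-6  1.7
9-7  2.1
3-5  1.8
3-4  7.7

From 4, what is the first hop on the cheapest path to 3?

Candidate routes:
4 - 1 - 0 - 3: 4.2+1.1+1.9 = 7.2
4 - 0 - 3: 2.2+1.9 = 4.1
4 - 0 - 6 - 3: 2.2+2.1+1.7 = 6
4 - 0 - 8 - 3: 2.2+0.7+3.1 = 6
Cheapest is 4 - 0 - 3 at 4.1 m.
So from 4 the first move is to 0.

0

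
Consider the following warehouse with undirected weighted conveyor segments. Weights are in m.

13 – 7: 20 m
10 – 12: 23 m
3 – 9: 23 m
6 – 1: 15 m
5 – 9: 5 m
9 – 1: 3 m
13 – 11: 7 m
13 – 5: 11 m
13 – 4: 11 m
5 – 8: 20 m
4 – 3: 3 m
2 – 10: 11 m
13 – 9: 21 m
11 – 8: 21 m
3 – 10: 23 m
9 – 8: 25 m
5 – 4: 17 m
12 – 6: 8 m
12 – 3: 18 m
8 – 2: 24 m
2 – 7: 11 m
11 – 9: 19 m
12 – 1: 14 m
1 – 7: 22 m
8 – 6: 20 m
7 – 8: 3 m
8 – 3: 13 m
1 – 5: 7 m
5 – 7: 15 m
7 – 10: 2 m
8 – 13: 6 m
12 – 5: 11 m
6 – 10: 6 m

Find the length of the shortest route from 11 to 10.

18 m

Compare a few routes:
11–13–8–7–10: 7+6+3+2 = 18
11–8–7–10: 21+3+2 = 26
The minimum is 18 m via 11–13–8–7–10.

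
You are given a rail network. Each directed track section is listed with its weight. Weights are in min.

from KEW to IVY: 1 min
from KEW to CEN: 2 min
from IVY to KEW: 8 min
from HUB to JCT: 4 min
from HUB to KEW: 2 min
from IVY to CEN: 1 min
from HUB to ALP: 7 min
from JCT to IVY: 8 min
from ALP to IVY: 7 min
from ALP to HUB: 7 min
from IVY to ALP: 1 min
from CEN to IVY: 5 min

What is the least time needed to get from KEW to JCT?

13 min

Compare a few routes:
KEW → CEN → IVY → ALP → HUB → JCT: 2+5+1+7+4 = 19
KEW → IVY → ALP → HUB → JCT: 1+1+7+4 = 13
Cheapest is KEW → IVY → ALP → HUB → JCT at 13 min.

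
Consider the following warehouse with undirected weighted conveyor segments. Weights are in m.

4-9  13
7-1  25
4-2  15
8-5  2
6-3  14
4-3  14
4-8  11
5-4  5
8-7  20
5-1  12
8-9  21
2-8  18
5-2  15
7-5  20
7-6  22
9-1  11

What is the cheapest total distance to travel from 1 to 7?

25 m

Settle nodes by increasing distance from 1:
1: 0
9: 11  (via 1)
5: 12  (via 1)
8: 14  (via 5)
4: 17  (via 5)
7: 25  (via 1)
Shortest route: 1 → 7 = 25 m.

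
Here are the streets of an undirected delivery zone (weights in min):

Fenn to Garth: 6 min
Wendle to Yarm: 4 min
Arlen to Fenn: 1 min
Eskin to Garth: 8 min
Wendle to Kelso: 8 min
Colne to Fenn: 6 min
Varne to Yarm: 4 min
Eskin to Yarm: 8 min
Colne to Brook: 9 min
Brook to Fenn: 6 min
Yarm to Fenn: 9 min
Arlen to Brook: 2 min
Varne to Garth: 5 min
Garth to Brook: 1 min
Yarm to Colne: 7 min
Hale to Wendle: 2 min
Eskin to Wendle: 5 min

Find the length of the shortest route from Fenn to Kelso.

Shortest distances from Fenn:
Fenn: 0
Arlen: 1  (via Fenn)
Brook: 3  (via Arlen)
Garth: 4  (via Brook)
Colne: 6  (via Fenn)
Yarm: 9  (via Fenn)
Varne: 9  (via Garth)
Eskin: 12  (via Garth)
Wendle: 13  (via Yarm)
Hale: 15  (via Wendle)
Kelso: 21  (via Wendle)
Shortest route: Fenn → Yarm → Wendle → Kelso = 21 min.

21 min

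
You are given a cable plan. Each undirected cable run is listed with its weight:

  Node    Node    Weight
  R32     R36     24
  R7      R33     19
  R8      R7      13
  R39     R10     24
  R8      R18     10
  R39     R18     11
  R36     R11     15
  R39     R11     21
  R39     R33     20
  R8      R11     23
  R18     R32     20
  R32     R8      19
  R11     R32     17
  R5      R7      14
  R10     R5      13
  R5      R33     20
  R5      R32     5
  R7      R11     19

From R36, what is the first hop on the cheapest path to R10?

Candidate routes:
R36 - R32 - R5 - R10: 24+5+13 = 42
R36 - R11 - R32 - R5 - R10: 15+17+5+13 = 50
Cheapest is R36 - R32 - R5 - R10 at 42.
So from R36 the first move is to R32.

R32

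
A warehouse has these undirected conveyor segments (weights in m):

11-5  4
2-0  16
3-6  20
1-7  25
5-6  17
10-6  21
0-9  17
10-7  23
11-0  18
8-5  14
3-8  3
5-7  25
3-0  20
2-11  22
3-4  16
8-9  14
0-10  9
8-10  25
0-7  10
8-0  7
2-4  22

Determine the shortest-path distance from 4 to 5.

Enumerating some paths:
4 → 3 → 8 → 5: 16+3+14 = 33
4 → 3 → 8 → 0 → 11 → 5: 16+3+7+18+4 = 48
4 → 2 → 11 → 5: 22+22+4 = 48
Cheapest is 4 → 3 → 8 → 5 at 33 m.

33 m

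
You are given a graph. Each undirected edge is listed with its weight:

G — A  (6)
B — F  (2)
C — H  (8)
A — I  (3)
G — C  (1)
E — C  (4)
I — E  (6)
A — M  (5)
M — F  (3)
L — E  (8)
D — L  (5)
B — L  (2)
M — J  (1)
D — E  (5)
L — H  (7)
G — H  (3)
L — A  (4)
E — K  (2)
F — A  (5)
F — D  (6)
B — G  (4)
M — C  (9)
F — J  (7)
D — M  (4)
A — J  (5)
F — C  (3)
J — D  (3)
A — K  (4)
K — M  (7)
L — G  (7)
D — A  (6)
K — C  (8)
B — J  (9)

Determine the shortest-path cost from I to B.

9

Settle nodes by increasing distance from I:
I: 0
A: 3  (via I)
E: 6  (via I)
K: 7  (via A)
L: 7  (via A)
F: 8  (via A)
J: 8  (via A)
M: 8  (via A)
B: 9  (via L)
Shortest route: I–A–L–B = 9.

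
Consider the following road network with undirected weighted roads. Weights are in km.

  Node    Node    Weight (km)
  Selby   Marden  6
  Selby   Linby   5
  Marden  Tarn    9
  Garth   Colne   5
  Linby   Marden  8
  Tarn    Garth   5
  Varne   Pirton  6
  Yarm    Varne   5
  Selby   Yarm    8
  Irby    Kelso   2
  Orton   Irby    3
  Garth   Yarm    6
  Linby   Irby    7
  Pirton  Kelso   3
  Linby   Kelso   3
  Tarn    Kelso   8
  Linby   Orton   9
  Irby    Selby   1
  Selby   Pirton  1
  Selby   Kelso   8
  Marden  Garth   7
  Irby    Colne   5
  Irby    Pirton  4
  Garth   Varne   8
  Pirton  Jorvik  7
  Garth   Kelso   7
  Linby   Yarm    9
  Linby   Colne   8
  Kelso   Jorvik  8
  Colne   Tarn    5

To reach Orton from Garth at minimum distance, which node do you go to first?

Enumerating some paths:
Garth–Kelso–Irby–Orton: 7+2+3 = 12
Garth–Colne–Irby–Orton: 5+5+3 = 13
The minimum is 12 km via Garth–Kelso–Irby–Orton.
So from Garth the first move is to Kelso.

Kelso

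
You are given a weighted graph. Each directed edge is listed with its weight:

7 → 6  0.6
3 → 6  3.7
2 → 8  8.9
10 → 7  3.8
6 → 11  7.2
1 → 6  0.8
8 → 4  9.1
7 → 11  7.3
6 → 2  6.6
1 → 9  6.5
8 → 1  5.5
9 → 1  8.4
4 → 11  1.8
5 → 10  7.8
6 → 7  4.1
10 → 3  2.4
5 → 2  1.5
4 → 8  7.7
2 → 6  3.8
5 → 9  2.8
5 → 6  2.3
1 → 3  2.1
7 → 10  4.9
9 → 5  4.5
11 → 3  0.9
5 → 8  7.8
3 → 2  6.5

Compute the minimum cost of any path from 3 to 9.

Compare a few routes:
3–6–2–8–1–9: 3.7+6.6+8.9+5.5+6.5 = 31.2
3–2–8–1–9: 6.5+8.9+5.5+6.5 = 27.4
Cheapest is 3–2–8–1–9 at 27.4.

27.4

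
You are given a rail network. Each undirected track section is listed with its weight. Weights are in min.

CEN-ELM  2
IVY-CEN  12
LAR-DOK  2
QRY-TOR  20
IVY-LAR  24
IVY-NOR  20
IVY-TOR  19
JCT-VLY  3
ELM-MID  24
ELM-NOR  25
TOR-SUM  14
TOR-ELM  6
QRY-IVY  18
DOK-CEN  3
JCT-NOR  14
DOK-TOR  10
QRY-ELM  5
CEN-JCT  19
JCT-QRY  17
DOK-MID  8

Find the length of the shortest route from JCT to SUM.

Shortest distances from JCT:
JCT: 0
VLY: 3  (via JCT)
NOR: 14  (via JCT)
QRY: 17  (via JCT)
CEN: 19  (via JCT)
ELM: 21  (via CEN)
DOK: 22  (via CEN)
LAR: 24  (via DOK)
TOR: 27  (via ELM)
MID: 30  (via DOK)
IVY: 31  (via CEN)
SUM: 41  (via TOR)
Shortest route: JCT → CEN → ELM → TOR → SUM = 41 min.

41 min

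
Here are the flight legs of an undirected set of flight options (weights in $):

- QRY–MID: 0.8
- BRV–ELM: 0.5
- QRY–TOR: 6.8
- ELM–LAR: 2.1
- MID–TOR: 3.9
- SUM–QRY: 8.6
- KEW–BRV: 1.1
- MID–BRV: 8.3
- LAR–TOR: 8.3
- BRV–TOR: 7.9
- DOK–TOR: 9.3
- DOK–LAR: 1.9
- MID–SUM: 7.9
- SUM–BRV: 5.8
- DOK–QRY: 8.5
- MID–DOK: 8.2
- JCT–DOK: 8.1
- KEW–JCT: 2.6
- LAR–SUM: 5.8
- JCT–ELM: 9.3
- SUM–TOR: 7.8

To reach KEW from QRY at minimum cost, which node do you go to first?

MID

Candidate routes:
QRY → MID → BRV → KEW: 0.8+8.3+1.1 = 10.2
QRY → DOK → LAR → ELM → BRV → KEW: 8.5+1.9+2.1+0.5+1.1 = 14.1
QRY → MID → TOR → BRV → KEW: 0.8+3.9+7.9+1.1 = 13.7
Cheapest is QRY → MID → BRV → KEW at $10.2.
So from QRY the first move is to MID.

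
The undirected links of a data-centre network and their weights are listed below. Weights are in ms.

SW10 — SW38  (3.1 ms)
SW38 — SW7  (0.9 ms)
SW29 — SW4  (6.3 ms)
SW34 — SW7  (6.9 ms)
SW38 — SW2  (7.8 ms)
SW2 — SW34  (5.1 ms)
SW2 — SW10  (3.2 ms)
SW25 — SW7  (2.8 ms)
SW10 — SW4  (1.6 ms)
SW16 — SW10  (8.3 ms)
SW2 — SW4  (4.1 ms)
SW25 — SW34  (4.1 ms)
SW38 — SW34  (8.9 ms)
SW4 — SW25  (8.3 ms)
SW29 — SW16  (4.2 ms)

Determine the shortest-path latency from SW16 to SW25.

15.1 ms

Running Dijkstra from SW16:
SW16: 0
SW29: 4.2  (via SW16)
SW10: 8.3  (via SW16)
SW4: 9.9  (via SW10)
SW38: 11.4  (via SW10)
SW2: 11.5  (via SW10)
SW7: 12.3  (via SW38)
SW25: 15.1  (via SW7)
Shortest route: SW16–SW10–SW38–SW7–SW25 = 15.1 ms.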